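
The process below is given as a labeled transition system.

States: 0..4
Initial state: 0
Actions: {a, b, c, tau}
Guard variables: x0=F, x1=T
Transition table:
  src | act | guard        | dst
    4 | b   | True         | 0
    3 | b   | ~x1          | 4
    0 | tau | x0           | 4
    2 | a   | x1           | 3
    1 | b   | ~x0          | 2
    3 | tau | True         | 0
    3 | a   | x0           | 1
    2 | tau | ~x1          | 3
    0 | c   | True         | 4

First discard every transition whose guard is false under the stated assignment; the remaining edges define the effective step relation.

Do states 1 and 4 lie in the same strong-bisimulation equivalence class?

Bisimulation quotient by refinement:
  π0 = {{0,1,2,3,4}}
  π1 = {{0},{1,4},{2},{3}}
  π2 = {{0},{1},{2},{3},{4}}
5 equivalence class(es) (converged in 3)
[1]={1}  [4]={4}

Answer: NOT BISIMILAR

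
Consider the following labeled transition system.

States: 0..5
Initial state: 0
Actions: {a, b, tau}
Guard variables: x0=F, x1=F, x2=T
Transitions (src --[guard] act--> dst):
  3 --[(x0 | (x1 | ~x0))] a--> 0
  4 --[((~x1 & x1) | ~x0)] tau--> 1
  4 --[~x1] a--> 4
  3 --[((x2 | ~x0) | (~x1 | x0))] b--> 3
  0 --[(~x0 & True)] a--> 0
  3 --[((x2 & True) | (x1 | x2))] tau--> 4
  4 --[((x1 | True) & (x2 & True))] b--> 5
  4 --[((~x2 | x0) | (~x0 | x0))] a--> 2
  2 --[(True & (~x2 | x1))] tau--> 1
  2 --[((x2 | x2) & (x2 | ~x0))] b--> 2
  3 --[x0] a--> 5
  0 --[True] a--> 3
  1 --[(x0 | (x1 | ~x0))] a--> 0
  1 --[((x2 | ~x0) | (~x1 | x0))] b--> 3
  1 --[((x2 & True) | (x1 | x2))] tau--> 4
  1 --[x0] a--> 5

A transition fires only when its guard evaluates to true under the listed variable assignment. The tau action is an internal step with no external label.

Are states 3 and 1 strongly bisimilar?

Answer: BISIMILAR

Trace:
Bisimulation quotient by refinement:
  π0 = {{0,1,2,3,4,5}}
  π1 = {{0},{1,3,4},{2},{5}}
  π2 = {{0},{1,3},{2},{4},{5}}
Fixed point at round 3; 5 class(es).
3∈{1,3}, 1∈{1,3}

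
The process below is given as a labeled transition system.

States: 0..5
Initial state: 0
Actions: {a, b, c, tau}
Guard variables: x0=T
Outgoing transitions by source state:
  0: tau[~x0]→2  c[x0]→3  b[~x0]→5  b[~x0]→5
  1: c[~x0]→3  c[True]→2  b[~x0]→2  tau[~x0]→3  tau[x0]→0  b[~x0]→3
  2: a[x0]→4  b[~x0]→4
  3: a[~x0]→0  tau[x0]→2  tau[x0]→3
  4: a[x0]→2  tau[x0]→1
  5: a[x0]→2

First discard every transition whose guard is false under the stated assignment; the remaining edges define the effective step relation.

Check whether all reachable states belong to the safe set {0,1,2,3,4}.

Answer: INVARIANT HOLDS

Trace:
Safe = {0,1,2,3,4}
R = {0,1,2,3,4}
  0: ✓
  1: ✓
  2: ✓
  3: ✓
  4: ✓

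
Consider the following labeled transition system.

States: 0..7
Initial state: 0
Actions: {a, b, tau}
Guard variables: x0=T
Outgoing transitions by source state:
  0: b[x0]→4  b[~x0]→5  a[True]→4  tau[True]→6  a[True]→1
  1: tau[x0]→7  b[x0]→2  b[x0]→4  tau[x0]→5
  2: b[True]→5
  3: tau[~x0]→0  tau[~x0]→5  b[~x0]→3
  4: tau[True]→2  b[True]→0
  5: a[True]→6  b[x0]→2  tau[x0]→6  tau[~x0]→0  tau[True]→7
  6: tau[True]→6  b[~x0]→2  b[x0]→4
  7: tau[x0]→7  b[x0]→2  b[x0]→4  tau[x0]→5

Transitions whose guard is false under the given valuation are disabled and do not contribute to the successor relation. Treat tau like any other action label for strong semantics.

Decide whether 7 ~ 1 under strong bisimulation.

Answer: BISIMILAR

Analysis:
Refine partition for ~:
  π0 = {{0,1,2,3,4,5,6,7}}
  π1 = {{0,5},{1,4,6,7},{2},{3}}
  π2 = {{0},{1,7},{2},{3},{4},{5},{6}}
Fixed point at round 3; 7 class(es).
7∈{1,7}, 1∈{1,7}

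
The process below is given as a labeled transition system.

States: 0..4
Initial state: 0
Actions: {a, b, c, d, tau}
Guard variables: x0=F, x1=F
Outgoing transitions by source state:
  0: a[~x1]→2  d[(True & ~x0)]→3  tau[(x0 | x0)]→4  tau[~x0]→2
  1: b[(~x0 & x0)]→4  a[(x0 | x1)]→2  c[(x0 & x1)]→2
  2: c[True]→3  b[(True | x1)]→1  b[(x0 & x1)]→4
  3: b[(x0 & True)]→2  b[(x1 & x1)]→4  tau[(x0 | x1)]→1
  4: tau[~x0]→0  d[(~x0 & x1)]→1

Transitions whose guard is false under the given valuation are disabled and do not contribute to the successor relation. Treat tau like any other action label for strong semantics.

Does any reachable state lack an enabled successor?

Reach set: {0,1,2,3}
  0: a→2  d→3  tau→2  [3 exit(s)]
  1: ∅  [STUCK]
  2: b→1  c→3  [2 exit(s)]
  3: ∅  [STUCK]
Path to 1: a·b

Answer: DEADLOCK at state 1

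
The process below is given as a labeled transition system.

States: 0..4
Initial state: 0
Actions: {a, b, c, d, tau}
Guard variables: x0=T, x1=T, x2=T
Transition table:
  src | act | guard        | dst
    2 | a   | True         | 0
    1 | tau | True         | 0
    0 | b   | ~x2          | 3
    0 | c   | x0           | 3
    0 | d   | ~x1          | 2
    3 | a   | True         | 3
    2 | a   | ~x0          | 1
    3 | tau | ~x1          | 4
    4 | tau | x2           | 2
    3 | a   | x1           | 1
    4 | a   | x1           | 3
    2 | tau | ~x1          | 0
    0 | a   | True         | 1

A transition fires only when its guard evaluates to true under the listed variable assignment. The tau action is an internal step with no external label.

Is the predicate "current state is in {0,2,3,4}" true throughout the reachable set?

Inv-set: {0,2,3,4}
Reachable = {0,1,3}
  0: ok
  1: ✗ unsafe
  3: ok
witness against invariant: a → 1

Answer: INVARIANT VIOLATED at state 1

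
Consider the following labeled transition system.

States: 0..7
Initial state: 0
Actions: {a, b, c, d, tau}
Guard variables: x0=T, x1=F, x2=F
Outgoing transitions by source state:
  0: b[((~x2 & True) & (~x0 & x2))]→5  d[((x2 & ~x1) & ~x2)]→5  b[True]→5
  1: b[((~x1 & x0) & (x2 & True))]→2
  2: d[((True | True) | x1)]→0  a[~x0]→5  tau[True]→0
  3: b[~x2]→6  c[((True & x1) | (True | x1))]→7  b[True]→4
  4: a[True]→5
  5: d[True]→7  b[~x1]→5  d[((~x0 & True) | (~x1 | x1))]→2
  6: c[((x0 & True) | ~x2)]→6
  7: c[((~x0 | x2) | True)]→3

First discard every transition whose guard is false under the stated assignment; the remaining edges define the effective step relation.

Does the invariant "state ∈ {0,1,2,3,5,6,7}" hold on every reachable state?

Allowed set {0,1,2,3,5,6,7}
Reachable = {0,2,3,4,5,6,7}
  0: ✓
  2: ✓
  3: ✓
  4: VIOLATES
  5: ✓
  6: ✓
  7: ✓
reach 4 via b·d·c·b — violates

Answer: INVARIANT VIOLATED at state 4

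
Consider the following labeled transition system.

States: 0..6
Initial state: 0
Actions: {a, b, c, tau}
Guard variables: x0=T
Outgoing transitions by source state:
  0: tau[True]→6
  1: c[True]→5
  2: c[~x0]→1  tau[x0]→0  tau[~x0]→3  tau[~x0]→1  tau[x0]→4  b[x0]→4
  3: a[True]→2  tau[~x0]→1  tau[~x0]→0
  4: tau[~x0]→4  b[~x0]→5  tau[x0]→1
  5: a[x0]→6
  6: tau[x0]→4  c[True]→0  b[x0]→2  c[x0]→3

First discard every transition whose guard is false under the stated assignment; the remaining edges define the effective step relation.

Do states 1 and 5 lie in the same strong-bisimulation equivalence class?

Refine partition for ~:
  π0 = {{0,1,2,3,4,5,6}}
  π1 = {{0,4},{1},{2},{3,5},{6}}
  π2 = {{0},{1},{2},{3},{4},{5},{6}}
stable after 3 split(s): 7 block(s)
[1]={1}  [5]={5}

Answer: NOT BISIMILAR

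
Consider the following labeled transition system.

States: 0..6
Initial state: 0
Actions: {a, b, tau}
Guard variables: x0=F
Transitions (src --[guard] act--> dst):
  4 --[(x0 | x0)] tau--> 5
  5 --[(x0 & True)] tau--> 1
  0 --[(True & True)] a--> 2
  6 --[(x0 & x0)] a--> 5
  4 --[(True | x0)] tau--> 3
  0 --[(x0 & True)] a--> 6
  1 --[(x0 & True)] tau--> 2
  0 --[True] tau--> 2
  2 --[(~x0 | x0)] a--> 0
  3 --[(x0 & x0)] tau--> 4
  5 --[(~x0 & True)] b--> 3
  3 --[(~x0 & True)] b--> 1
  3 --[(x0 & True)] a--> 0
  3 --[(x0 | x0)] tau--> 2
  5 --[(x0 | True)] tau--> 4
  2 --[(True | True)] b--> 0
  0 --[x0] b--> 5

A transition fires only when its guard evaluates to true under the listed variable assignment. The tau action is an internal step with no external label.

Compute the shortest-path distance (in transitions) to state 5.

Answer: UNREACHABLE

Trace:
Layered search for 5:
  Layer 0: {0}
  Layer 1: {2}
5 never appears.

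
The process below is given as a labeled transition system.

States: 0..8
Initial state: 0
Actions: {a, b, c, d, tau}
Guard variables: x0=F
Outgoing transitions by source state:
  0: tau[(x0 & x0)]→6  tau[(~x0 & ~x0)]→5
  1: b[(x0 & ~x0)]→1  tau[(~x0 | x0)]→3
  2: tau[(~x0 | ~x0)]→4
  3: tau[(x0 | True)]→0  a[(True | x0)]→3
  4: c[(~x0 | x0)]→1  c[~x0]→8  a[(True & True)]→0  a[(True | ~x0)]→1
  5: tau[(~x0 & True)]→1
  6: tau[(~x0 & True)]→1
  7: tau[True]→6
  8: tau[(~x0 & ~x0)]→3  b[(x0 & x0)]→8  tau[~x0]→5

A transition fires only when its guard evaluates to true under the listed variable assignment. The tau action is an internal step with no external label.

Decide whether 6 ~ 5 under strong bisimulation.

Compute ~ classes (split until stable):
  P[0] = {{0,1,2,3,4,5,6,7,8}}
  P[1] = {{0,1,2,5,6,7,8},{3},{4}}
  P[2] = {{0,5,6,7},{1},{2},{3},{4},{8}}
  P[3] = {{0,7},{1},{2},{3},{4},{5,6},{8}}
7 equivalence class(es) (converged in 4)
class of 6: {5,6}; class of 5: {5,6}

Answer: BISIMILAR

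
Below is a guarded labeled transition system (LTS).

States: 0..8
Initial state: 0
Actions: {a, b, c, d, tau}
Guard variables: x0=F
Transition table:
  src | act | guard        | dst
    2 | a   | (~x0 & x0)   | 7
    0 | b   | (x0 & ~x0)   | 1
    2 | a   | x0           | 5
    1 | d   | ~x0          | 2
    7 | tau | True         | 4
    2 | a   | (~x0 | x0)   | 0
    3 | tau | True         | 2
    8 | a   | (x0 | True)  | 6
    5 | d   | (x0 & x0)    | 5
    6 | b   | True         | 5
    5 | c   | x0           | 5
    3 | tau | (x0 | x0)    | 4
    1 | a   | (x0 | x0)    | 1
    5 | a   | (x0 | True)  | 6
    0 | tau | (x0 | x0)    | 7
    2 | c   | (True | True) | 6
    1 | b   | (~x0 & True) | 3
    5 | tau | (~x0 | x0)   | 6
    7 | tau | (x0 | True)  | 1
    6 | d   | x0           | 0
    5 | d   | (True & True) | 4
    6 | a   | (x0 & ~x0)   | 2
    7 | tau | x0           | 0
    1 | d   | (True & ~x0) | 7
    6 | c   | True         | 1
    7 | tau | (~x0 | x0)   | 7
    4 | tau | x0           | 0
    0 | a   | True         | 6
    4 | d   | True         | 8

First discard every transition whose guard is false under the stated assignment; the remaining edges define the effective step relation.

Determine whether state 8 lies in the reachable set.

After dropping false guards: 17 live edges.
Layer 0: {0}
Layer 1: {6}  now seen {0,6}
Layer 2: {1,5}  now seen {0,1,5,6}
Layer 3: {2,3,4,7}  now seen {0,1,2,3,4,5,6,7}
Layer 4: {8}  now seen {0,1,2,3,4,5,6,7,8}
Reach set: {0,1,2,3,4,5,6,7,8}
trace reaching 8: a·b·d·d

Answer: REACHABLE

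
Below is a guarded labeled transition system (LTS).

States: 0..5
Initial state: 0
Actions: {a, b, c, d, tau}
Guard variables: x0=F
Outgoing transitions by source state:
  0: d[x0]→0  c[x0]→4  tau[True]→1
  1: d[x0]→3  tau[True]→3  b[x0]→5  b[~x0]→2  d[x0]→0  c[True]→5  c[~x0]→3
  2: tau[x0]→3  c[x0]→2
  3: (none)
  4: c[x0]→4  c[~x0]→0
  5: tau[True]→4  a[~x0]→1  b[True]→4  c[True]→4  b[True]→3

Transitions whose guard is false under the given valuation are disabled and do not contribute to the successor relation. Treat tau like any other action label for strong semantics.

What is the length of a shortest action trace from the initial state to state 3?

Layered search for 3:
  depth 0: {0}
  depth 1: {1}
  depth 2: {2,3,5}
3 enters at depth 2; path tau·c

Answer: 2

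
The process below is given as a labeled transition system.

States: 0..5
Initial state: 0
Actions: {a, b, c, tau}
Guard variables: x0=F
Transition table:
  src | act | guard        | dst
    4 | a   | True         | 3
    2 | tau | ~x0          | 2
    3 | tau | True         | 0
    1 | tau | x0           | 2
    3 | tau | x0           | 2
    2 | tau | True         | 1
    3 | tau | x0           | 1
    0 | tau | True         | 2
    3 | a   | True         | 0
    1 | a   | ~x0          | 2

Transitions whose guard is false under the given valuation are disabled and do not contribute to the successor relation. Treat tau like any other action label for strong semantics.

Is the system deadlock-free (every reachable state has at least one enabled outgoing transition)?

Answer: DEADLOCK-FREE

Analysis:
Reach set: {0,1,2}
  0: tau→2  [1 exit(s)]
  1: a→2  [1 exit(s)]
  2: tau→1  tau→2  [2 exit(s)]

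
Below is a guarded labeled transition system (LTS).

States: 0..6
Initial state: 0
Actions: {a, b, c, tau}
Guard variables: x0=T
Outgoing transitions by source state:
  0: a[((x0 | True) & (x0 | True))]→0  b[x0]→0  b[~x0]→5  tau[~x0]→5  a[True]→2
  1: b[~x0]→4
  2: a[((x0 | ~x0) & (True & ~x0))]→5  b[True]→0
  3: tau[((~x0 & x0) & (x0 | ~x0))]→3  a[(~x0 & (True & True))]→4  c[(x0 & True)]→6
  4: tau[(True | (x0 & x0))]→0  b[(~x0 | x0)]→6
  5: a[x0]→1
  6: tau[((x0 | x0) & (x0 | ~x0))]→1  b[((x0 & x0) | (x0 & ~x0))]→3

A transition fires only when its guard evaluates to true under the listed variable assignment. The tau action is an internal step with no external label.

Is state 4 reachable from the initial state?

After dropping false guards: 10 live edges.
L0 = {0}
L1 = {2}  total {0,2}
R = {0,2}

Answer: UNREACHABLE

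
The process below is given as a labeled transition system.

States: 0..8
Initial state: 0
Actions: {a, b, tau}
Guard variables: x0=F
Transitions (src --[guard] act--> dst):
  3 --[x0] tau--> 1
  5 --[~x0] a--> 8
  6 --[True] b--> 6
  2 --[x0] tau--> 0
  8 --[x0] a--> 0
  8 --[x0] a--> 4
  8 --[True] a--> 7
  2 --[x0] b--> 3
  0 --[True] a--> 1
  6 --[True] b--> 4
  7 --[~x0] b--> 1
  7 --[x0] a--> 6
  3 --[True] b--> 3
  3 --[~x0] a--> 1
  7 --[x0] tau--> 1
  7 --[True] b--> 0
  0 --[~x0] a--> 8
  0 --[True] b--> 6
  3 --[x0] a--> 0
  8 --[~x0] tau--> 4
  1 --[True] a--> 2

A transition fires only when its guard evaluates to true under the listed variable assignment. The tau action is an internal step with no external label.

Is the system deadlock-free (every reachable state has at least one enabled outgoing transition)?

Answer: DEADLOCK at state 2

Trace:
Reach set: {0,1,2,4,6,7,8}
  0: a→1  a→8  b→6  [deg 3]
  1: a→2  [deg 1]
  2: ∅  [deadlock]
  4: ∅  [deadlock]
  6: b→4  b→6  [deg 2]
  7: b→0  b→1  [deg 2]
  8: a→7  tau→4  [deg 2]
trace reaching 2: a·a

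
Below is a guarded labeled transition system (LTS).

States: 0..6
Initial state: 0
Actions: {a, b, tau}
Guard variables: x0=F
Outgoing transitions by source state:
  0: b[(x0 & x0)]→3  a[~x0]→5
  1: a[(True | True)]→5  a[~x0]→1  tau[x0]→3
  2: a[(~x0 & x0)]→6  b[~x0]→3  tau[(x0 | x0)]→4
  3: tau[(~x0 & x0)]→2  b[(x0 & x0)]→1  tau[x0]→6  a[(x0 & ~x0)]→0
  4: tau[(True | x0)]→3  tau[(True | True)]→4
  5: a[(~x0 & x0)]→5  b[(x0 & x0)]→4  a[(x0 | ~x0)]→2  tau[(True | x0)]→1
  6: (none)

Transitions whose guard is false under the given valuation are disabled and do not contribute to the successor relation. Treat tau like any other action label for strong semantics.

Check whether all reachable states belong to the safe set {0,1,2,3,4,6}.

Answer: INVARIANT VIOLATED at state 5

Trace:
Inv-set: {0,1,2,3,4,6}
R = {0,1,2,3,5}
  0: ✓
  1: ✓
  2: ✓
  3: ✓
  5: outside
witness against invariant: a → 5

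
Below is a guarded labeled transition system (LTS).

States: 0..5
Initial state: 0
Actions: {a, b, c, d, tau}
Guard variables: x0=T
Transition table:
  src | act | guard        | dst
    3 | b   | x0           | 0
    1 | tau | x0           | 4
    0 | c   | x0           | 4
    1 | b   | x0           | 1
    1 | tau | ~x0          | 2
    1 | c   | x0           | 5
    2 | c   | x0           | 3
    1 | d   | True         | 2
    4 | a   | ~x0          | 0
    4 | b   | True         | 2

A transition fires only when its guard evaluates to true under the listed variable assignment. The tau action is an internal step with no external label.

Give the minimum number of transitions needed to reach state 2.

Answer: 2

Working:
Layered search for 2:
  Layer 0: {0}
  Layer 1: {4}
  Layer 2: {2}
2 enters at depth 2; path c·b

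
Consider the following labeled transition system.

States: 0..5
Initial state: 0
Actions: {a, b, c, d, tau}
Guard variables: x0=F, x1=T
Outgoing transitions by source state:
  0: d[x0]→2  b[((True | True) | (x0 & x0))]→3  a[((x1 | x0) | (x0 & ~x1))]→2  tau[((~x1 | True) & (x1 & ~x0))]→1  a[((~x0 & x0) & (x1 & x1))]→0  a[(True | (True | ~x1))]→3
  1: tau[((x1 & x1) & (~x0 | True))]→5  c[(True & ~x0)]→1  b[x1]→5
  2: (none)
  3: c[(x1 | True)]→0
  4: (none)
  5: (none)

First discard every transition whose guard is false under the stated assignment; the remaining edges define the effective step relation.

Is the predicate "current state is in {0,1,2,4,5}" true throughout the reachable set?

Inv-set: {0,1,2,4,5}
Reach set: {0,1,2,3,5}
  0: ✓
  1: ✓
  2: ✓
  3: VIOLATES
  5: ✓
counterexample path to 3: b

Answer: INVARIANT VIOLATED at state 3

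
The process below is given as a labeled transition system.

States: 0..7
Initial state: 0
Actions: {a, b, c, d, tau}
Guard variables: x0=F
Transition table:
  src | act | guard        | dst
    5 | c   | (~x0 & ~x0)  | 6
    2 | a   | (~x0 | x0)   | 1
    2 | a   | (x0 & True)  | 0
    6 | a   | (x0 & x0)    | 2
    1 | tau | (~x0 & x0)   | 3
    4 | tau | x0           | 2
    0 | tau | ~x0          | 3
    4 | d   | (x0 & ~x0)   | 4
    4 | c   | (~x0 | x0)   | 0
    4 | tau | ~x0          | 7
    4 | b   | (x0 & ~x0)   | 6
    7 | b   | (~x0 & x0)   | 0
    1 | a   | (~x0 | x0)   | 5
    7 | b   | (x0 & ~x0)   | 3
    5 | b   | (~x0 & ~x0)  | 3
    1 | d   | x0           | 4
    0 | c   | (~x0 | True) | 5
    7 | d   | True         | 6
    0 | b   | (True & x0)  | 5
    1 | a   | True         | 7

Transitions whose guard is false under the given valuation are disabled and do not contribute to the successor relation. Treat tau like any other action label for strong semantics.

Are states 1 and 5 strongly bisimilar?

Answer: NOT BISIMILAR

Working:
Bisimulation quotient by refinement:
  π0 = {{0,1,2,3,4,5,6,7}}
  π1 = {{0,4},{1,2},{3,6},{5},{7}}
  π2 = {{0},{1},{2},{3,6},{4},{5},{7}}
Fixed point at round 3; 7 class(es).
class of 1: {1}; class of 5: {5}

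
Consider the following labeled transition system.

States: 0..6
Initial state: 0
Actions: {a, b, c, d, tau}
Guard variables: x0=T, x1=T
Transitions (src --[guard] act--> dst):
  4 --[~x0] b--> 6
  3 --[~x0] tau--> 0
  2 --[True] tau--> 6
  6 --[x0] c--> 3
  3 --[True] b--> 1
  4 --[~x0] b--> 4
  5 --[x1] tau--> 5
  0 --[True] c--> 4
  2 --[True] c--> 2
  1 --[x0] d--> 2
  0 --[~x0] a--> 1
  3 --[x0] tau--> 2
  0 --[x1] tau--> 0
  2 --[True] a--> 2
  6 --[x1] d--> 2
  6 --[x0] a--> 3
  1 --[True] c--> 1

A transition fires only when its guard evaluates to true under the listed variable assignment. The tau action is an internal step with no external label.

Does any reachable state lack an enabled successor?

Answer: DEADLOCK at state 4

Trace:
R = {0,4}
  0: c→4  tau→0  [2 exit(s)]
  4: ∅  [deadlock]
Path to 4: c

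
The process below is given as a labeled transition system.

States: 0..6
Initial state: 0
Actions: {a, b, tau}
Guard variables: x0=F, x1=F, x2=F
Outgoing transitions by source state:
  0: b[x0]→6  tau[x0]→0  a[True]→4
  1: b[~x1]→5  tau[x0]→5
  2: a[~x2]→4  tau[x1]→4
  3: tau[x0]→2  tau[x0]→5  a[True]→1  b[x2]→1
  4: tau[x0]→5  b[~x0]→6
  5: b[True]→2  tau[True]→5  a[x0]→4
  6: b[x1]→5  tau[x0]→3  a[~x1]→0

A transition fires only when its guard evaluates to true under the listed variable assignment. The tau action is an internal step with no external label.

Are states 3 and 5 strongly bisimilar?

Bisimulation quotient by refinement:
  P[0] = {{0,1,2,3,4,5,6}}
  P[1] = {{0,2,3,6},{1,4},{5}}
  P[2] = {{0,2,3},{1},{4},{5},{6}}
  P[3] = {{0,2},{1},{3},{4},{5},{6}}
Fixed point at round 4; 6 class(es).
3∈{3}, 5∈{5}

Answer: NOT BISIMILAR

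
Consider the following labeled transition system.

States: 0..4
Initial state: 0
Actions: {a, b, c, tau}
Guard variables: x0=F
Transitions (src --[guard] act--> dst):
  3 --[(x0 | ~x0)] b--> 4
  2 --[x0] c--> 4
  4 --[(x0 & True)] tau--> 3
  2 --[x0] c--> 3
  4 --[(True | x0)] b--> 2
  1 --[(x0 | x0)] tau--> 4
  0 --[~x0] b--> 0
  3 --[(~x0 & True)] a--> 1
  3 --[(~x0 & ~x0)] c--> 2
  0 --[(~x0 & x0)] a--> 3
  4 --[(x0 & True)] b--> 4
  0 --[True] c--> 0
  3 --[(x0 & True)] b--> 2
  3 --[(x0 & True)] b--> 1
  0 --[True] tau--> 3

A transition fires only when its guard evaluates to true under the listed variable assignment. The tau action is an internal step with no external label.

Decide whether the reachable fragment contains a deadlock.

R = {0,1,2,3,4}
  0: b→0  c→0  tau→3  [3 exit(s)]
  1: ∅  [deadlock]
  2: ∅  [deadlock]
  3: a→1  b→4  c→2  [3 exit(s)]
  4: b→2  [1 exit(s)]
trace reaching 1: tau·a

Answer: DEADLOCK at state 1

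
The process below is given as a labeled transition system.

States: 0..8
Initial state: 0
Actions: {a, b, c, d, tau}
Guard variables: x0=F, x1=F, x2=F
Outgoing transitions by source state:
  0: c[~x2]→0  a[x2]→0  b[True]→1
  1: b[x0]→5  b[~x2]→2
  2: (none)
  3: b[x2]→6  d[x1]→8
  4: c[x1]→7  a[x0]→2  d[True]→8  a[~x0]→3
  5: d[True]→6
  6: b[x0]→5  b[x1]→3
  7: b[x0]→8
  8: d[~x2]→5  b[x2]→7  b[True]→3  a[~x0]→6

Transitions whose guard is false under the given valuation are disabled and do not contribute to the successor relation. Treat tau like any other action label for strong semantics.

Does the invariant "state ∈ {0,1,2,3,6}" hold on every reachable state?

Safe = {0,1,2,3,6}
R = {0,1,2}
  0: ✓
  1: ✓
  2: ✓

Answer: INVARIANT HOLDS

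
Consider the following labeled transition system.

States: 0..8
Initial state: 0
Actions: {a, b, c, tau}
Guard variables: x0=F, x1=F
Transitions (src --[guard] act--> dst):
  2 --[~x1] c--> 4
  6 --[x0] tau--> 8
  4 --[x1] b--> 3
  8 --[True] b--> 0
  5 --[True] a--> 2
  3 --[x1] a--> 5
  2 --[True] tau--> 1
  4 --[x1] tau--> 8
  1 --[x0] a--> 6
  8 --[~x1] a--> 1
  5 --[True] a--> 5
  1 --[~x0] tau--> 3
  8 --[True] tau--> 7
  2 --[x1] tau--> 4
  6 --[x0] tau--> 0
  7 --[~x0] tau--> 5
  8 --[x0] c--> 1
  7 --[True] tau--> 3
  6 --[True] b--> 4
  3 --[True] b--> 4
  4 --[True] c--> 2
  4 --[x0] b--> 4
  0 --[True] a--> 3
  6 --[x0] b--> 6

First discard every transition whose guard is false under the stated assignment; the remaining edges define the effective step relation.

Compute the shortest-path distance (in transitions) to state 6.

Layered search for 6:
  L0 = {0}
  L1 = {3}
  L2 = {4}
  L3 = {2}
  L4 = {1}
6 never appears.

Answer: UNREACHABLE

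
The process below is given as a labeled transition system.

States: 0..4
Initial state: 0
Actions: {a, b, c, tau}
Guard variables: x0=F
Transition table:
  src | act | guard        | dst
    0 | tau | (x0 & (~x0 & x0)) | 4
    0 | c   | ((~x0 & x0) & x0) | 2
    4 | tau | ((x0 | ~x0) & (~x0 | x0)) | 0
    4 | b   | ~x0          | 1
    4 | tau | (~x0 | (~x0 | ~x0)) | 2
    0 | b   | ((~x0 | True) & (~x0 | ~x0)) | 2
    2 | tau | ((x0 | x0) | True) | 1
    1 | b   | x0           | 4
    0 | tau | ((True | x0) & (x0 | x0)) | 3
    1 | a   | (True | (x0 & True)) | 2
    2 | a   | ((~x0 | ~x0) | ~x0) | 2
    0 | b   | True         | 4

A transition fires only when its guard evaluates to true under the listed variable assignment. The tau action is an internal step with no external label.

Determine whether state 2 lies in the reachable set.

8 transition(s) survive guard evaluation.
depth 0: {0}
depth 1: {2,4}  now seen {0,2,4}
depth 2: {1}  now seen {0,1,2,4}
R = {0,1,2,4}
trace reaching 2: b

Answer: REACHABLE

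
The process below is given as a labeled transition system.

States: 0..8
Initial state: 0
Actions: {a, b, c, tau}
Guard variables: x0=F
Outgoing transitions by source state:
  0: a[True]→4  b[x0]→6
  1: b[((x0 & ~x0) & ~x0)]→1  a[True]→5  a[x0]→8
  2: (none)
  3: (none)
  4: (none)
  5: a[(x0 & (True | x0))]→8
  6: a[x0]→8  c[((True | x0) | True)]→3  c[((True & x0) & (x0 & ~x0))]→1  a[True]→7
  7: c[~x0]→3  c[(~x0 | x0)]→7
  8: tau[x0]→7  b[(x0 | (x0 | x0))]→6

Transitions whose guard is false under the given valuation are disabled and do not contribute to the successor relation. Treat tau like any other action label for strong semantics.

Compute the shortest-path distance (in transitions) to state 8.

BFS to 8:
  L0 = {0}
  L1 = {4}
8 never appears.

Answer: UNREACHABLE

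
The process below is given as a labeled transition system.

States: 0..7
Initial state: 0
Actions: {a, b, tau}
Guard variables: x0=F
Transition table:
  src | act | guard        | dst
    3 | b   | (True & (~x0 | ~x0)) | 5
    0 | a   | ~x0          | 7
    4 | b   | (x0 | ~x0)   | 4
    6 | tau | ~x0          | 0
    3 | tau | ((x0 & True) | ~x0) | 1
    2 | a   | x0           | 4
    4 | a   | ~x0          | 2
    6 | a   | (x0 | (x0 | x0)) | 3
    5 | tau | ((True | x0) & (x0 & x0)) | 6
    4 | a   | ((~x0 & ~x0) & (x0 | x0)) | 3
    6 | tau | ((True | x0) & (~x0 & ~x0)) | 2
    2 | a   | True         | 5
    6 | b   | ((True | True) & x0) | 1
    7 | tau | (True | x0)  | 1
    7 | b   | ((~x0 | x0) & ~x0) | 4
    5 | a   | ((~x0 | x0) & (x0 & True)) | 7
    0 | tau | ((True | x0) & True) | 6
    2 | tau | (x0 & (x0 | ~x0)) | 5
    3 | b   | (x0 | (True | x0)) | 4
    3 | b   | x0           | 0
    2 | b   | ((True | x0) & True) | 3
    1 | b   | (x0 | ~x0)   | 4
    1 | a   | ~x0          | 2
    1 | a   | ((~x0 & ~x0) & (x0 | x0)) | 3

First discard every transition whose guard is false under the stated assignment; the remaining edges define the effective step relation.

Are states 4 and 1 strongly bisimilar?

Bisimulation quotient by refinement:
  P[0] = {{0,1,2,3,4,5,6,7}}
  P[1] = {{0},{1,2,4},{3,7},{5},{6}}
  P[2] = {{0},{1,4},{2},{3},{5},{6},{7}}
stable after 3 split(s): 7 block(s)
4∈{1,4}, 1∈{1,4}

Answer: BISIMILAR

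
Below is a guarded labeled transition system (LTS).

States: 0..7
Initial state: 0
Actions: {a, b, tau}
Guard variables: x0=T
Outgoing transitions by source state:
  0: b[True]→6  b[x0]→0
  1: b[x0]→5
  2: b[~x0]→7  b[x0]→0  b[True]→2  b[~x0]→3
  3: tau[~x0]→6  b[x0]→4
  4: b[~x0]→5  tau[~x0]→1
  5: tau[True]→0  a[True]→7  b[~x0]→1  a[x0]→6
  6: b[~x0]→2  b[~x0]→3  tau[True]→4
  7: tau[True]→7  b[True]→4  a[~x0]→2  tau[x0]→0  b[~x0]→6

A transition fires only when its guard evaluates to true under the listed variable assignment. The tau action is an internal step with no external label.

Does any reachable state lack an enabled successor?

Reach set: {0,4,6}
  0: b→0  b→6  [2 out]
  4: ∅  [no exit]
  6: tau→4  [1 out]
witness 4: b·tau

Answer: DEADLOCK at state 4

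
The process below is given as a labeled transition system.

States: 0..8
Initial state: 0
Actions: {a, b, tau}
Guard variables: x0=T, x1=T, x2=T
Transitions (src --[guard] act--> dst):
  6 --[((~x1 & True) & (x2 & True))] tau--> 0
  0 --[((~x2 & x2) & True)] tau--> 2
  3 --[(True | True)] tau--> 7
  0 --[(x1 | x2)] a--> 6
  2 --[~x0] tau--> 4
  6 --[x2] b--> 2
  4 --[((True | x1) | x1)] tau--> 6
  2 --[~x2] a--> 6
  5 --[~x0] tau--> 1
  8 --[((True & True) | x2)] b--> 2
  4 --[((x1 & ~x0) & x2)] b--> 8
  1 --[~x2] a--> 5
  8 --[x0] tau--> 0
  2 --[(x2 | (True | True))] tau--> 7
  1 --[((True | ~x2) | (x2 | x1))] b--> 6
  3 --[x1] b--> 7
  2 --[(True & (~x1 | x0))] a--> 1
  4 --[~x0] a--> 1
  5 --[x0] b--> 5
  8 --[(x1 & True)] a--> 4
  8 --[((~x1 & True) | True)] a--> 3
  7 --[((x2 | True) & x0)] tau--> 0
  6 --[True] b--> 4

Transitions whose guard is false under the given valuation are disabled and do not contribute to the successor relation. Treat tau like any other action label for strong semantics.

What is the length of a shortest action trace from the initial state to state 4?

Answer: 2

Working:
Layered search for 4:
  L0 = {0}
  L1 = {6}
  L2 = {2,4}
depth(4)=2, e.g. a·b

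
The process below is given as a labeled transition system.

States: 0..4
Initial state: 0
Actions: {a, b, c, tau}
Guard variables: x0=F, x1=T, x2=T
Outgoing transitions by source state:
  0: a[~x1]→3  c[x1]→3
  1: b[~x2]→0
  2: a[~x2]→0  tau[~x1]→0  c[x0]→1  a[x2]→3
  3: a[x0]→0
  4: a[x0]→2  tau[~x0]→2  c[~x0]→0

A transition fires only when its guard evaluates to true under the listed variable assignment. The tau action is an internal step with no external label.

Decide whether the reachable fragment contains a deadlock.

Answer: DEADLOCK at state 3

Working:
R = {0,3}
  0: c→3  [deg 1]
  3: ∅  [STUCK]
witness 3: c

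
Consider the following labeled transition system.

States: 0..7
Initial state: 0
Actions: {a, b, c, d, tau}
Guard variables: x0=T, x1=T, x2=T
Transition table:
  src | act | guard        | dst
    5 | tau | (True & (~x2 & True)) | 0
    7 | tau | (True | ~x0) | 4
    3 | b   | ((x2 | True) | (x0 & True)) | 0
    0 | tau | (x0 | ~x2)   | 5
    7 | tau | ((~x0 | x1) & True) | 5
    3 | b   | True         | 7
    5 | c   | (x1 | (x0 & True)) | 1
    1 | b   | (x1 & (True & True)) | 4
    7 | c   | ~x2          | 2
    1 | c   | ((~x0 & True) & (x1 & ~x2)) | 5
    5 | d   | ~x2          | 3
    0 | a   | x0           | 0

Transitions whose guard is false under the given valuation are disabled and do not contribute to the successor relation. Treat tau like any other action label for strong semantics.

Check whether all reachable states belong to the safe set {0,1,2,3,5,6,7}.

Allowed set {0,1,2,3,5,6,7}
Reach set: {0,1,4,5}
  0: ok
  1: ok
  4: outside
  5: ok
witness against invariant: tau·c·b → 4

Answer: INVARIANT VIOLATED at state 4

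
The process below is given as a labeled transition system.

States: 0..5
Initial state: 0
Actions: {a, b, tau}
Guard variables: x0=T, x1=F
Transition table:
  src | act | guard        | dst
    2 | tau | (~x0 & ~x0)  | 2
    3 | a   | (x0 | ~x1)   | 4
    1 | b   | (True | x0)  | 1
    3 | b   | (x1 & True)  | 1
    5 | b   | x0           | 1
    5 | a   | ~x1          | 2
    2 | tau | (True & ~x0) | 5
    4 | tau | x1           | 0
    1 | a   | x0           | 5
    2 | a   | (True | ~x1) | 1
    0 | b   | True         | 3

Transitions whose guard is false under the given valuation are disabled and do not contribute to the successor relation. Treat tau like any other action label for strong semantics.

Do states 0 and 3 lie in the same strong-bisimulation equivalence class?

Bisimulation quotient by refinement:
  π0 = {{0,1,2,3,4,5}}
  π1 = {{0},{1,5},{2,3},{4}}
  π2 = {{0},{1},{2},{3},{4},{5}}
Fixed point at round 3; 6 class(es).
0∈{0}, 3∈{3}

Answer: NOT BISIMILAR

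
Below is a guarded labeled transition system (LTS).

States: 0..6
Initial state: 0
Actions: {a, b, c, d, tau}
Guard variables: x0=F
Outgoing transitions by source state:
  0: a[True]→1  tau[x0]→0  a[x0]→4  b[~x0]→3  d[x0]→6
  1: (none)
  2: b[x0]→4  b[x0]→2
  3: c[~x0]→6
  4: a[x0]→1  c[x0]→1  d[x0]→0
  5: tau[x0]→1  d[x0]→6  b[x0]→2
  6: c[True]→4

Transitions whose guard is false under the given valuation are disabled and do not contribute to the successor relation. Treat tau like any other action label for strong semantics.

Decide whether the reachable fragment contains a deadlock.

Answer: DEADLOCK at state 1

Trace:
Reachable = {0,1,3,4,6}
  0: a→1  b→3  [2 out]
  1: ∅  [no exit]
  3: c→6  [1 out]
  4: ∅  [no exit]
  6: c→4  [1 out]
Path to 1: a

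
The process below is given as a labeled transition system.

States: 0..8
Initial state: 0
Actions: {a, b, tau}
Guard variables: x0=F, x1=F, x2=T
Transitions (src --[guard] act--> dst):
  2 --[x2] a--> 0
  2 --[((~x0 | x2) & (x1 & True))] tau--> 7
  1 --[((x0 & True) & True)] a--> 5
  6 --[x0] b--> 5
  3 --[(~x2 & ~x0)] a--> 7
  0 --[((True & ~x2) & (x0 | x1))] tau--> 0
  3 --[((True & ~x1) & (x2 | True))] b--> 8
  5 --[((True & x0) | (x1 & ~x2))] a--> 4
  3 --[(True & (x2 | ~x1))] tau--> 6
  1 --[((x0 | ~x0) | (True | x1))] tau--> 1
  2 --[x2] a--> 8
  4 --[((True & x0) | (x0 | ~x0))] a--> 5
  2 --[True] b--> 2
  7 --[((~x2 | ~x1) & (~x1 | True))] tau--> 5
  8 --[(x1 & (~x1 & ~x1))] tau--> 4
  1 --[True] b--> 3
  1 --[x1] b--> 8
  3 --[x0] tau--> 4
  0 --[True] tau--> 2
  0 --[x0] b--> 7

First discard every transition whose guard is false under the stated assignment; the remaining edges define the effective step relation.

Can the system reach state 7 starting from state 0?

10 transition(s) survive guard evaluation.
L0 = {0}
L1 = {2}  total {0,2}
L2 = {8}  total {0,2,8}
Reachable = {0,2,8}

Answer: UNREACHABLE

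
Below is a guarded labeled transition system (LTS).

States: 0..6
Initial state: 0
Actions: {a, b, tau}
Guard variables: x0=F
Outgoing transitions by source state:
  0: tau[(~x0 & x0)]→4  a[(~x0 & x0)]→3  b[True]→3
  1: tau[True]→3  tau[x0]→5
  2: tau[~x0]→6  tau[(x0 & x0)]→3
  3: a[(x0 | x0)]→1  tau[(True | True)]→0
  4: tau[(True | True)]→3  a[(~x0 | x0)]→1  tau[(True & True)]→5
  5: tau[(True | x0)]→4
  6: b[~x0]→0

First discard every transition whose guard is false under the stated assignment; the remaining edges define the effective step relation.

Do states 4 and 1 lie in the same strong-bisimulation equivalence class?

Bisimulation quotient by refinement:
  π0 = {{0,1,2,3,4,5,6}}
  π1 = {{0,6},{1,2,3,5},{4}}
  π2 = {{0},{1},{2,3},{4},{5},{6}}
  π3 = {{0},{1},{2},{3},{4},{5},{6}}
stable after 4 split(s): 7 block(s)
class of 4: {4}; class of 1: {1}

Answer: NOT BISIMILAR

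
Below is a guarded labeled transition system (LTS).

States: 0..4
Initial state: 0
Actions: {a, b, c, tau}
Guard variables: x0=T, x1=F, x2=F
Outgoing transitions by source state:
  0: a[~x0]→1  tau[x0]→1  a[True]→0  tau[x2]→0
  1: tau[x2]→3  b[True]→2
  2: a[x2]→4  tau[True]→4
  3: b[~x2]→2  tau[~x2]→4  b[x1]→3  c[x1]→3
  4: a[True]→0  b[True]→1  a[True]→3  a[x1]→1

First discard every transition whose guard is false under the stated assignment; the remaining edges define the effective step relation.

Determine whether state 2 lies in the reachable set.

After dropping false guards: 9 live edges.
L0 = {0}
L1 = {1}  cumulative {0,1}
L2 = {2}  cumulative {0,1,2}
L3 = {4}  cumulative {0,1,2,4}
L4 = {3}  cumulative {0,1,2,3,4}
Reachable = {0,1,2,3,4}
trace reaching 2: tau·b

Answer: REACHABLE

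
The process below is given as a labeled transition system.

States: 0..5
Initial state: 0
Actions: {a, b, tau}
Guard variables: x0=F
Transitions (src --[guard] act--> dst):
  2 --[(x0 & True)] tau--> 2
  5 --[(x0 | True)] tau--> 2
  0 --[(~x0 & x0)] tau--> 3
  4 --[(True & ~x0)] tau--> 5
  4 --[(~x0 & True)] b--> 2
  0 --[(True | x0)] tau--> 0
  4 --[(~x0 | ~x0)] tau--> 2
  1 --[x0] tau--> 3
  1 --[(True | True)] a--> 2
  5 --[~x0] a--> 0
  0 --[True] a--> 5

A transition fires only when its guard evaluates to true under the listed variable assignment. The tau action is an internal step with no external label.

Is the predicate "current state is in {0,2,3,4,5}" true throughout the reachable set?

Safe = {0,2,3,4,5}
R = {0,2,5}
  0: safe
  2: safe
  5: safe

Answer: INVARIANT HOLDS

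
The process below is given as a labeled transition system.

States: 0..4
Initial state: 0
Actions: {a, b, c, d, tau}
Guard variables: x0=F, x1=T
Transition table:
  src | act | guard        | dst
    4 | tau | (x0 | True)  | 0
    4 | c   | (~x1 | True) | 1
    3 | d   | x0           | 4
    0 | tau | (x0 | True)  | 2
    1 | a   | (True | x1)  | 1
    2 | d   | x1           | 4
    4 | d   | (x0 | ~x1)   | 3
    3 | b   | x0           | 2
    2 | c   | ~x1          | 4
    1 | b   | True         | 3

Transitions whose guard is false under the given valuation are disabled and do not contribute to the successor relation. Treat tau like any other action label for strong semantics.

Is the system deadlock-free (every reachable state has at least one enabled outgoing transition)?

Answer: DEADLOCK at state 3

Analysis:
Reachable = {0,1,2,3,4}
  0: tau→2  [deg 1]
  1: a→1  b→3  [deg 2]
  2: d→4  [deg 1]
  3: ∅  [STUCK]
  4: c→1  tau→0  [deg 2]
Path to 3: tau·d·c·b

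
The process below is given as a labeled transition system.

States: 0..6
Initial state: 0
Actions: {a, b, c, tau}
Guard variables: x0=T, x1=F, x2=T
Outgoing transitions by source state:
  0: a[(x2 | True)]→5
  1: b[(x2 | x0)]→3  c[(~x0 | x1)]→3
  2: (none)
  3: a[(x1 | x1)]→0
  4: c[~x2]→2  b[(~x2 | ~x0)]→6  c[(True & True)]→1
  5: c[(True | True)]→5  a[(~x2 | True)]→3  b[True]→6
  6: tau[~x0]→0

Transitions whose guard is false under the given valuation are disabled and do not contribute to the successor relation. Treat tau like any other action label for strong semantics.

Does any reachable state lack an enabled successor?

Answer: DEADLOCK at state 3

Working:
R = {0,3,5,6}
  0: a→5  [1 exit(s)]
  3: ∅  [STUCK]
  5: a→3  b→6  c→5  [3 exit(s)]
  6: ∅  [STUCK]
Path to 3: a·a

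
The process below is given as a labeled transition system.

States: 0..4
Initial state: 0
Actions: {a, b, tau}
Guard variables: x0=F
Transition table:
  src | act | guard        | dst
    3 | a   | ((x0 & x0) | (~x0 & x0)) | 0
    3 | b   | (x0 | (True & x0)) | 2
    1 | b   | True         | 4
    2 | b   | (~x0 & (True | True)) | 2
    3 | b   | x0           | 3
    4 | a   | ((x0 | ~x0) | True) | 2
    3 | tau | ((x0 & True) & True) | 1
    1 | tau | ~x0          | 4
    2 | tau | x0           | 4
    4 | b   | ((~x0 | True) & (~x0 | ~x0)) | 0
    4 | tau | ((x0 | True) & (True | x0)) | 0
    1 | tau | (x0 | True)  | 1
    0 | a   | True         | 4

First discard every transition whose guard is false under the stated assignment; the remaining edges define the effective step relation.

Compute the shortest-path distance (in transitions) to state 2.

Breadth-first toward 2:
  depth 0: {0}
  depth 1: {4}
  depth 2: {2}
2 enters at depth 2; path a·a

Answer: 2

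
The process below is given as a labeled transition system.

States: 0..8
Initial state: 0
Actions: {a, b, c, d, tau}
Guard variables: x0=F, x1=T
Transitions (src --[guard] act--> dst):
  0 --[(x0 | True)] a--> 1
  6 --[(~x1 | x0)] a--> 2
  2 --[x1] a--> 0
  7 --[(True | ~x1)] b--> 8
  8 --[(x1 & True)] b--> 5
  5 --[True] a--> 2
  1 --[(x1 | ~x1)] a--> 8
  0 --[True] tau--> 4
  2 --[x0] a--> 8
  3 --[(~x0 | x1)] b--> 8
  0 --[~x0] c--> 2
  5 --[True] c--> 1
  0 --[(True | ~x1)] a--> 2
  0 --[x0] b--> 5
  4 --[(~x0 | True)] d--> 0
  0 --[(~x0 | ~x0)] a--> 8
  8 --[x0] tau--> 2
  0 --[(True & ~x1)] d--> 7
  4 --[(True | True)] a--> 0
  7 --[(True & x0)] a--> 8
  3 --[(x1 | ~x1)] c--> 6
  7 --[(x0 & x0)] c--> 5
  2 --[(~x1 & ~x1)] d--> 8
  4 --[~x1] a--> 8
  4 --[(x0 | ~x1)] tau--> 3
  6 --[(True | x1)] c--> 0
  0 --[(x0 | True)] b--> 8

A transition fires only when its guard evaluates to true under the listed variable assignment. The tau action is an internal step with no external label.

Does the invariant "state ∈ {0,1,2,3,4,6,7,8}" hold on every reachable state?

Answer: INVARIANT VIOLATED at state 5

Analysis:
Allowed set {0,1,2,3,4,6,7,8}
Reachable = {0,1,2,4,5,8}
  0: ok
  1: ok
  2: ok
  4: ok
  5: ✗ unsafe
  8: ok
counterexample path to 5: a·b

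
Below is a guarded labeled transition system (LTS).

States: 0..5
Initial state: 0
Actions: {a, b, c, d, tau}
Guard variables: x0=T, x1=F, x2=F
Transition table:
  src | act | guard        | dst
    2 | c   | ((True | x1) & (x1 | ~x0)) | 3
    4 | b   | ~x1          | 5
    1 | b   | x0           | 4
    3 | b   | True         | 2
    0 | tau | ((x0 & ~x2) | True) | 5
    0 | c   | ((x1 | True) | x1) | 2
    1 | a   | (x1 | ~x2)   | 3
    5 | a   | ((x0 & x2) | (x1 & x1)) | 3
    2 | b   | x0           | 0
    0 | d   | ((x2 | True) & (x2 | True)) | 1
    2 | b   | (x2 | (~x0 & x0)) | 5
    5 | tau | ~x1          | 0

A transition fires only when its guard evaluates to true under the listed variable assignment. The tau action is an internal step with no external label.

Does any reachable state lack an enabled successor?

R = {0,1,2,3,4,5}
  0: c→2  d→1  tau→5  [3 out]
  1: a→3  b→4  [2 out]
  2: b→0  [1 out]
  3: b→2  [1 out]
  4: b→5  [1 out]
  5: tau→0  [1 out]

Answer: DEADLOCK-FREE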